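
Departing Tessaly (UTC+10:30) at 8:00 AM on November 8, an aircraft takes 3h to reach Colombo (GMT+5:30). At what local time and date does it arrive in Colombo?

6:00 AM on November 8

Convert departure to UTC: 8:00 AM − 10:30 = 9:30 PM UTC on Nov 7.
Add 3 hours travel time → 12:30 AM UTC (Nov 8).
Colombo is UTC+5:30, so local arrival = 12:30 AM + 5:30 = 6:00 AM on Nov 8.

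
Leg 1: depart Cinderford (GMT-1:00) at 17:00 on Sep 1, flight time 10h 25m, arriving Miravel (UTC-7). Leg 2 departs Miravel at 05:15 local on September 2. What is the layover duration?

Convert departure to UTC: 17:00 + 1:00 = 18:00 UTC on Sep 1.
Add 10 hours 25 minutes flight time → 04:25 UTC (Sep 2).
Miravel is UTC−7:00, so local arrival = 04:25 − 7:00 = 21:25 on Sep 1.
Layover = 05:15 − 21:25 (+1 day) = 7 hours 50 minutes.

7 hours 50 minutes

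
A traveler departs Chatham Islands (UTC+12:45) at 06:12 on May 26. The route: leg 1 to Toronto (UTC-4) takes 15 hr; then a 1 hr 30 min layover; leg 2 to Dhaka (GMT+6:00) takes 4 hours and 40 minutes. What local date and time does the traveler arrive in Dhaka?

20:37 on May 26

Convert departure to UTC: 06:12 − 12:45 = 17:27 UTC on May 25.
Add 15 hours leg 1 → 08:27 UTC (May 26).
Add 1 hour and 30 minutes layover in Toronto → 09:57 UTC.
Add 4 hours and 40 minutes leg 2 → 14:37 UTC.
Dhaka is UTC+6:00, so local arrival = 14:37 + 6:00 = 20:37 on May 26.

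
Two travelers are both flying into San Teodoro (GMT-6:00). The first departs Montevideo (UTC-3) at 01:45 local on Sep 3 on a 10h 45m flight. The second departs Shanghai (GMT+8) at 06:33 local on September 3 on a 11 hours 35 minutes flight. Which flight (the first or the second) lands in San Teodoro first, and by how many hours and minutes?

the second, by 5 hours 22 minutes

Flight 1 in UTC: 01:45 + 3:00 = 04:45 on Sep 3.
+10 hours 45 minutes → arrive 15:30 UTC on Sep 3.
Flight 2 in UTC: 06:33 − 8:00 = 22:33 on Sep 2.
+11 hours 35 minutes → arrive 10:08 UTC on Sep 3.
Flight 2 lands earlier by 5 hours 22 minutes.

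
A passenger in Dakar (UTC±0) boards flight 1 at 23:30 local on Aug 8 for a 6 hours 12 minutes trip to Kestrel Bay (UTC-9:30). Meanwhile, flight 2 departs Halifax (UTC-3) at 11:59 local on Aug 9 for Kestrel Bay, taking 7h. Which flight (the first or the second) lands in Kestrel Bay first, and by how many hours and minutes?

Flight 1 departs at 23:30 UTC (Aug 8).
+6 hours and 12 minutes → arrive 05:42 UTC on Aug 9.
Flight 2 in UTC: 11:59 + 3:00 = 14:59 on Aug 9.
+7 hours → arrive 21:59 UTC on Aug 9.
Flight 1 lands earlier by 16 hours 17 minutes.

the first, by 16 hours 17 minutes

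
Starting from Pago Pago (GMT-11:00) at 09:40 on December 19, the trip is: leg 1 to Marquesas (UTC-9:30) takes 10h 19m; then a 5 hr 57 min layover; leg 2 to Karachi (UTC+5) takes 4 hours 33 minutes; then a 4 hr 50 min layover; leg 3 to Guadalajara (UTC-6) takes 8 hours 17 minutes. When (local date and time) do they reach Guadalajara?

Convert departure to UTC: 09:40 + 11:00 = 20:40 UTC on Dec 19.
Add 10 hours 19 minutes leg 1 → 06:59 UTC (Dec 20).
Add 5 hours and 57 minutes layover in Marquesas → 12:56 UTC.
Add 4 hours and 33 minutes leg 2 → 17:29 UTC.
Add 4 hours 50 minutes layover in Karachi → 22:19 UTC.
Add 8 hours and 17 minutes leg 3 → 06:36 UTC (Dec 21).
Guadalajara is UTC−6:00, so local arrival = 06:36 − 6:00 = 00:36 on Dec 21.

00:36 on December 21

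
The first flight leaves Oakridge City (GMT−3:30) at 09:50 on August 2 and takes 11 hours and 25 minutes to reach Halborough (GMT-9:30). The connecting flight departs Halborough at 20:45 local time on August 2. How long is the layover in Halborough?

Convert departure to UTC: 09:50 + 3:30 = 13:20 UTC on Aug 2.
Add 11 hours and 25 minutes flight time → 00:45 UTC (Aug 3).
Halborough is UTC−9:30, so local arrival = 00:45 − 9:30 = 15:15 on Aug 2.
Layover = 20:45 − 15:15 = 5 hours 30 minutes.

5 hours 30 minutes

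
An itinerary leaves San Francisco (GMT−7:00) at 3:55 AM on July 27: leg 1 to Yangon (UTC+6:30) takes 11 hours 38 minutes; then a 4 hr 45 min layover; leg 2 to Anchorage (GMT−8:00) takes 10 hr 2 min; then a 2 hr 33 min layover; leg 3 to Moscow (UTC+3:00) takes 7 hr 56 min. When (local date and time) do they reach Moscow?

Convert departure to UTC: 3:55 AM + 7:00 = 10:55 AM UTC on Jul 27.
Add 11 hours 38 minutes leg 1 → 10:33 PM UTC.
Add 4 hours and 45 minutes layover in Yangon → 3:18 AM UTC (Jul 28).
Add 10 hours 2 minutes leg 2 → 1:20 PM UTC.
Add 2 hours 33 minutes layover in Anchorage → 3:53 PM UTC.
Add 7 hours 56 minutes leg 3 → 11:49 PM UTC.
Moscow is UTC+3:00, so local arrival = 11:49 PM + 3:00 = 2:49 AM on Jul 29.

2:49 AM on Jul 29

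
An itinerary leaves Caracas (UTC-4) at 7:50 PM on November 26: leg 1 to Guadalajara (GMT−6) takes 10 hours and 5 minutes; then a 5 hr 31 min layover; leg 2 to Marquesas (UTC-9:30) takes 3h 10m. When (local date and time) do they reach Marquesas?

9:06 AM on Nov 27

Convert departure to UTC: 7:50 PM + 4:00 = 11:50 PM UTC on Nov 26.
Add 10 hours and 5 minutes leg 1 → 9:55 AM UTC (Nov 27).
Add 5 hours and 31 minutes layover in Guadalajara → 3:26 PM UTC.
Add 3 hours 10 minutes leg 2 → 6:36 PM UTC.
Marquesas is UTC−9:30, so local arrival = 6:36 PM − 9:30 = 9:06 AM on Nov 27.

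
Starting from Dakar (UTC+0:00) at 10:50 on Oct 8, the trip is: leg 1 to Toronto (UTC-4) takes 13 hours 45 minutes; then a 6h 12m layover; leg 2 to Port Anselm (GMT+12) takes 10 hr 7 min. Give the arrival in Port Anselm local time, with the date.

Dakar is at UTC+0, so departure is already 10:50 UTC on Oct 8.
Add 13 hours and 45 minutes leg 1 → 00:35 UTC (Oct 9).
Add 6 hours 12 minutes layover in Toronto → 06:47 UTC.
Add 10 hours and 7 minutes leg 2 → 16:54 UTC.
Port Anselm is UTC+12:00, so local arrival = 16:54 + 12:00 = 04:54 on Oct 10.

04:54 on October 10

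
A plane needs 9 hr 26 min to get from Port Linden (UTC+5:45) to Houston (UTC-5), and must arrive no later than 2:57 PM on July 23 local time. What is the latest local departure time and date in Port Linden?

Target arrival in UTC: 2:57 PM + 5:00 = 7:57 PM on Jul 23.
Subtract 9 hours 26 minutes → departure 10:31 AM UTC on Jul 23.
Port Linden is UTC+5:45: 10:31 AM + 5:45 = 4:16 PM on Jul 23.

4:16 PM on July 23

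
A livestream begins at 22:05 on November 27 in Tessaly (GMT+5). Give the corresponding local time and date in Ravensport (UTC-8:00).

In UTC: 22:05 − 5:00 = 17:05 on Nov 27.
Ravensport is UTC−8:00: 17:05 − 8:00 = 09:05 on Nov 27.

09:05 on November 27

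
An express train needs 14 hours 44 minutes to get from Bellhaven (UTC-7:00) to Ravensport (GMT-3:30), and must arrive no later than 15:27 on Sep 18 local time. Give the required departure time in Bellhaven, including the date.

Target arrival in UTC: 15:27 + 3:30 = 18:57 on Sep 18.
Subtract 14 hours and 44 minutes → departure 04:13 UTC on Sep 18.
Bellhaven is UTC−7:00: 04:13 − 7:00 = 21:13 on Sep 17.

21:13 on Sep 17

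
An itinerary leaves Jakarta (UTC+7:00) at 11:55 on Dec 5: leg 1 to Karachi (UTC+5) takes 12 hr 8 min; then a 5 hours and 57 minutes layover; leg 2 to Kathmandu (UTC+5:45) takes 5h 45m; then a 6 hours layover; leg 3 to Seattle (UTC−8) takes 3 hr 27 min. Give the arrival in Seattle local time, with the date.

06:12 on Dec 6

Convert departure to UTC: 11:55 − 7:00 = 04:55 UTC on Dec 5.
Add 12 hours 8 minutes leg 1 → 17:03 UTC.
Add 5 hours and 57 minutes layover in Karachi → 23:00 UTC.
Add 5 hours and 45 minutes leg 2 → 04:45 UTC (Dec 6).
Add 6 hours layover in Kathmandu → 10:45 UTC.
Add 3 hours 27 minutes leg 3 → 14:12 UTC.
Seattle is UTC−8:00, so local arrival = 14:12 − 8:00 = 06:12 on Dec 6.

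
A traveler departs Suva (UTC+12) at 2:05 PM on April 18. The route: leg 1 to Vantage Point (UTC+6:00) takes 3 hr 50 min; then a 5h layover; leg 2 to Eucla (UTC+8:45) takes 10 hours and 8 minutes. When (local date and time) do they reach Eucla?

5:48 AM on April 19

Convert departure to UTC: 2:05 PM − 12:00 = 2:05 AM UTC on Apr 18.
Add 3 hours and 50 minutes leg 1 → 5:55 AM UTC.
Add 5 hours layover in Vantage Point → 10:55 AM UTC.
Add 10 hours 8 minutes leg 2 → 9:03 PM UTC.
Eucla is UTC+8:45, so local arrival = 9:03 PM + 8:45 = 5:48 AM on Apr 19.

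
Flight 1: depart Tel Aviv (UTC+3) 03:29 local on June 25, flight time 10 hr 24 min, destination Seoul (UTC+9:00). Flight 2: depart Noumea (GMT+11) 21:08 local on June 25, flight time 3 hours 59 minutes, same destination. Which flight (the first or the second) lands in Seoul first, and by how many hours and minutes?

the first, by 3 hours 14 minutes

Flight 1 in UTC: 03:29 − 3:00 = 00:29 on Jun 25.
+10 hours and 24 minutes → arrive 10:53 UTC on Jun 25.
Flight 2 in UTC: 21:08 − 11:00 = 10:08 on Jun 25.
+3 hours and 59 minutes → arrive 14:07 UTC on Jun 25.
Flight 1 lands earlier by 3 hours 14 minutes.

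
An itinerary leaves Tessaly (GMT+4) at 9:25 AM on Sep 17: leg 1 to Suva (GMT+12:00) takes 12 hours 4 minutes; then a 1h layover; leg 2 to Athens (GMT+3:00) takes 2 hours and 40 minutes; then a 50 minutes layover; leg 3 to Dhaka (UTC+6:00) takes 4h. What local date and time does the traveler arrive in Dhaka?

7:59 AM on Sep 18

Convert departure to UTC: 9:25 AM − 4:00 = 5:25 AM UTC on Sep 17.
Add 12 hours and 4 minutes leg 1 → 5:29 PM UTC.
Add 1 hour layover in Suva → 6:29 PM UTC.
Add 2 hours and 40 minutes leg 2 → 9:09 PM UTC.
Add 50 minutes layover in Athens → 9:59 PM UTC.
Add 4 hours leg 3 → 1:59 AM UTC (Sep 18).
Dhaka is UTC+6:00, so local arrival = 1:59 AM + 6:00 = 7:59 AM on Sep 18.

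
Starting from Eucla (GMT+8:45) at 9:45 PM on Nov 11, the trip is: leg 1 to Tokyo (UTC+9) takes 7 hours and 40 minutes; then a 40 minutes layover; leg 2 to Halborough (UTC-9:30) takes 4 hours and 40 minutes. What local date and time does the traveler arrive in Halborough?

4:30 PM on November 11

Convert departure to UTC: 9:45 PM − 8:45 = 1:00 PM UTC on Nov 11.
Add 7 hours and 40 minutes leg 1 → 8:40 PM UTC.
Add 40 minutes layover in Tokyo → 9:20 PM UTC.
Add 4 hours 40 minutes leg 2 → 2:00 AM UTC (Nov 12).
Halborough is UTC−9:30, so local arrival = 2:00 AM − 9:30 = 4:30 PM on Nov 11.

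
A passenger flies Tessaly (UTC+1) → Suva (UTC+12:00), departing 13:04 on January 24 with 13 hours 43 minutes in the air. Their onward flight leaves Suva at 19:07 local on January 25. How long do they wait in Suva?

5 hours 20 minutes

Convert departure to UTC: 13:04 − 1:00 = 12:04 UTC on Jan 24.
Add 13 hours and 43 minutes flight time → 01:47 UTC (Jan 25).
Suva is UTC+12:00, so local arrival = 01:47 + 12:00 = 13:47 on Jan 25.
Layover = 19:07 − 13:47 = 5 hours 20 minutes.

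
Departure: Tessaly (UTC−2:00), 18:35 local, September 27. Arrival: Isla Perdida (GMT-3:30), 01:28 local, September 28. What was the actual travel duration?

Departure in UTC: 18:35 + 2:00 = 20:35 on Sep 27.
Arrival in UTC: 01:28 + 3:30 = 04:58 on Sep 28.
Elapsed = 04:58 − 20:35 (+1 day) = 8 hours 23 minutes.

8 hours 23 minutes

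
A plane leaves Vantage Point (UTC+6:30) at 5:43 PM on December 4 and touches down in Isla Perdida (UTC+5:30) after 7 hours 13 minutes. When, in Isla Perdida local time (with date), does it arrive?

11:56 PM on December 4

Convert departure to UTC: 5:43 PM − 6:30 = 11:13 AM UTC on Dec 4.
Add 7 hours and 13 minutes travel time → 6:26 PM UTC.
Isla Perdida is UTC+5:30, so local arrival = 6:26 PM + 5:30 = 11:56 PM on Dec 4.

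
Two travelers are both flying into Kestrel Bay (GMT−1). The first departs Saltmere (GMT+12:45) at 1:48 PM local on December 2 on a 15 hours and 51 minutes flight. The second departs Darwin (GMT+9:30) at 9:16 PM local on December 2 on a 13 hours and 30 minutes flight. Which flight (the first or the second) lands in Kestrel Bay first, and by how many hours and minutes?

the first, by 8 hours 22 minutes

Flight 1 in UTC: 1:48 PM − 12:45 = 1:03 AM on Dec 2.
+15 hours 51 minutes → arrive 4:54 PM UTC on Dec 2.
Flight 2 in UTC: 9:16 PM − 9:30 = 11:46 AM on Dec 2.
+13 hours and 30 minutes → arrive 1:16 AM UTC on Dec 3.
Flight 1 lands earlier by 8 hours 22 minutes.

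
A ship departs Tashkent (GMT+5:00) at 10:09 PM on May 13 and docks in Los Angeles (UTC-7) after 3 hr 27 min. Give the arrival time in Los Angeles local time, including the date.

Convert departure to UTC: 10:09 PM − 5:00 = 5:09 PM UTC on May 13.
Add 3 hours and 27 minutes travel time → 8:36 PM UTC.
Los Angeles is UTC−7:00, so local arrival = 8:36 PM − 7:00 = 1:36 PM on May 13.

1:36 PM on May 13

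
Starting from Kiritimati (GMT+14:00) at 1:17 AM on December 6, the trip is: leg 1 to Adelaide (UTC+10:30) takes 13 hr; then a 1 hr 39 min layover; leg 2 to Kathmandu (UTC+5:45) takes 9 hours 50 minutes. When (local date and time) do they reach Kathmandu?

5:31 PM on December 6

Convert departure to UTC: 1:17 AM − 14:00 = 11:17 AM UTC on Dec 5.
Add 13 hours leg 1 → 12:17 AM UTC (Dec 6).
Add 1 hour 39 minutes layover in Adelaide → 1:56 AM UTC.
Add 9 hours and 50 minutes leg 2 → 11:46 AM UTC.
Kathmandu is UTC+5:45, so local arrival = 11:46 AM + 5:45 = 5:31 PM on Dec 6.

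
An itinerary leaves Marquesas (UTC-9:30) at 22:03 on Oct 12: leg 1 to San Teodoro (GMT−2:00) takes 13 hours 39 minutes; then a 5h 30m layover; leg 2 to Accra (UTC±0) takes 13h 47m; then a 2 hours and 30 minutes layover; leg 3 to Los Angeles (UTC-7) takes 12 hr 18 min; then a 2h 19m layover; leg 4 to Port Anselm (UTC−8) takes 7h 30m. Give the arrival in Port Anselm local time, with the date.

Convert departure to UTC: 22:03 + 9:30 = 07:33 UTC on Oct 13.
Add 13 hours and 39 minutes leg 1 → 21:12 UTC.
Add 5 hours 30 minutes layover in San Teodoro → 02:42 UTC (Oct 14).
Add 13 hours and 47 minutes leg 2 → 16:29 UTC.
Add 2 hours 30 minutes layover in Accra → 18:59 UTC.
Add 12 hours 18 minutes leg 3 → 07:17 UTC (Oct 15).
Add 2 hours and 19 minutes layover in Los Angeles → 09:36 UTC.
Add 7 hours and 30 minutes leg 4 → 17:06 UTC.
Port Anselm is UTC−8:00, so local arrival = 17:06 − 8:00 = 09:06 on Oct 15.

09:06 on October 15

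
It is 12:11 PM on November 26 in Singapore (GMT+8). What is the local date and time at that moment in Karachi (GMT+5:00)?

9:11 AM on November 26

In UTC: 12:11 PM − 8:00 = 4:11 AM on Nov 26.
Karachi is UTC+5:00: 4:11 AM + 5:00 = 9:11 AM on Nov 26.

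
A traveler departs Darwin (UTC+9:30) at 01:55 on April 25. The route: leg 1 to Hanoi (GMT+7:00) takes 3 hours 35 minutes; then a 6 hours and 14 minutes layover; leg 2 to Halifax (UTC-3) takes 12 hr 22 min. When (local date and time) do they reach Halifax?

Convert departure to UTC: 01:55 − 9:30 = 16:25 UTC on Apr 24.
Add 3 hours and 35 minutes leg 1 → 20:00 UTC.
Add 6 hours 14 minutes layover in Hanoi → 02:14 UTC (Apr 25).
Add 12 hours 22 minutes leg 2 → 14:36 UTC.
Halifax is UTC−3:00, so local arrival = 14:36 − 3:00 = 11:36 on Apr 25.

11:36 on April 25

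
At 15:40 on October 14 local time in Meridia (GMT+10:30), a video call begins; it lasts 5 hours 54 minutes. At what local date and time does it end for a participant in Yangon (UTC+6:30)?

17:34 on October 14

Convert start to UTC: 15:40 − 10:30 = 05:10 UTC on Oct 14.
Add 5 hours 54 minutes duration → 11:04 UTC.
Yangon is UTC+6:30, so local end time = 11:04 + 6:30 = 17:34 on Oct 14.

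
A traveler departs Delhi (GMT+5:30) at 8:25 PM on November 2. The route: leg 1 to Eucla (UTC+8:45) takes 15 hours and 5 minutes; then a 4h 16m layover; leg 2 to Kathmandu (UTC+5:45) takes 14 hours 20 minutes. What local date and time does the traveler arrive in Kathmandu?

Convert departure to UTC: 8:25 PM − 5:30 = 2:55 PM UTC on Nov 2.
Add 15 hours 5 minutes leg 1 → 6:00 AM UTC (Nov 3).
Add 4 hours and 16 minutes layover in Eucla → 10:16 AM UTC.
Add 14 hours and 20 minutes leg 2 → 12:36 AM UTC (Nov 4).
Kathmandu is UTC+5:45, so local arrival = 12:36 AM + 5:45 = 6:21 AM on Nov 4.

6:21 AM on November 4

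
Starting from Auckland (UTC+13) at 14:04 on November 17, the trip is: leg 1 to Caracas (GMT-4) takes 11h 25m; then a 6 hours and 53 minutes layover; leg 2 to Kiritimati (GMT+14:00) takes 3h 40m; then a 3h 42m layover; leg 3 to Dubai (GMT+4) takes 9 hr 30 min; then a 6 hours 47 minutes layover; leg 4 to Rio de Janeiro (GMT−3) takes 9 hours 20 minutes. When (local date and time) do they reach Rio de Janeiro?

01:21 on Nov 19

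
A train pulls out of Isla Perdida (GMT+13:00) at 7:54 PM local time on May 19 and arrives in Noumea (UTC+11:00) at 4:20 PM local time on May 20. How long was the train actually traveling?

22 hours 26 minutes

Departure in UTC: 7:54 PM − 13:00 = 6:54 AM on May 19.
Arrival in UTC: 4:20 PM − 11:00 = 5:20 AM on May 20.
Elapsed = 5:20 AM − 6:54 AM (+1 day) = 22 hours 26 minutes.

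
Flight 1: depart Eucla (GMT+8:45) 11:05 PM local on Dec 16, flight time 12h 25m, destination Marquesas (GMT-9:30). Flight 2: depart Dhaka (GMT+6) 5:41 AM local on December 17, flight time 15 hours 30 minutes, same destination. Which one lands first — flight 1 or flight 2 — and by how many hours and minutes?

Flight 1 in UTC: 11:05 PM − 8:45 = 2:20 PM on Dec 16.
+12 hours 25 minutes → arrive 2:45 AM UTC on Dec 17.
Flight 2 in UTC: 5:41 AM − 6:00 = 11:41 PM on Dec 16.
+15 hours 30 minutes → arrive 3:11 PM UTC on Dec 17.
Flight 1 lands earlier by 12 hours 26 minutes.

the first, by 12 hours 26 minutes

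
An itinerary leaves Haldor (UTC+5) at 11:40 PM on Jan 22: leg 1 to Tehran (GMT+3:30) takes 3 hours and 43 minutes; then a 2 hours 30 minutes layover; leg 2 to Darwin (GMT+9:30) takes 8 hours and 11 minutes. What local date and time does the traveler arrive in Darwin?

6:34 PM on Jan 23

Convert departure to UTC: 11:40 PM − 5:00 = 6:40 PM UTC on Jan 22.
Add 3 hours and 43 minutes leg 1 → 10:23 PM UTC.
Add 2 hours 30 minutes layover in Tehran → 12:53 AM UTC (Jan 23).
Add 8 hours and 11 minutes leg 2 → 9:04 AM UTC.
Darwin is UTC+9:30, so local arrival = 9:04 AM + 9:30 = 6:34 PM on Jan 23.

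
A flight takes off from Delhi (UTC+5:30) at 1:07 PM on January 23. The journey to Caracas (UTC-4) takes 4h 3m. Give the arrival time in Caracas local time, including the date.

7:40 AM on January 23

Caracas is 9:30 behind Delhi.
After 4 hours 3 minutes it is 5:10 PM in Delhi.
Shift by the zone difference: 5:10 PM − 9:30 = 7:40 AM on Jan 23 in Caracas.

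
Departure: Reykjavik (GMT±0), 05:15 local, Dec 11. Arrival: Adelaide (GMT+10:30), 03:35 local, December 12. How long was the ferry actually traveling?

Departure is already UTC: 05:15 on Dec 11.
Arrival in UTC: 03:35 − 10:30 = 17:05 on Dec 11.
Elapsed = 17:05 − 05:15 = 11 hours 50 minutes.

11 hours 50 minutes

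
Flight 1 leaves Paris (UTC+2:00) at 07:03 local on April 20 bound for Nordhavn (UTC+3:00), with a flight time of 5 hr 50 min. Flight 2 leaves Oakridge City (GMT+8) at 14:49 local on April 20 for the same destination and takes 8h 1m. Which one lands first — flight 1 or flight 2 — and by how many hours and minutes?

Flight 1 in UTC: 07:03 − 2:00 = 05:03 on Apr 20.
+5 hours and 50 minutes → arrive 10:53 UTC on Apr 20.
Flight 2 in UTC: 14:49 − 8:00 = 06:49 on Apr 20.
+8 hours and 1 minute → arrive 14:50 UTC on Apr 20.
Flight 1 lands earlier by 3 hours 57 minutes.

the first, by 3 hours 57 minutes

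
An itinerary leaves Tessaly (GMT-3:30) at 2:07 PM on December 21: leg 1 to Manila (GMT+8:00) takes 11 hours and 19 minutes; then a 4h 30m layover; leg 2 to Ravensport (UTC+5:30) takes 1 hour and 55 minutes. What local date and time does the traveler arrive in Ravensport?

4:51 PM on December 22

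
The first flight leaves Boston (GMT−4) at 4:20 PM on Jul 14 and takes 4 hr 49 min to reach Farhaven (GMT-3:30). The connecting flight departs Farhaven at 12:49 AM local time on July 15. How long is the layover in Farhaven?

3 hours 10 minutes

Convert departure to UTC: 4:20 PM + 4:00 = 8:20 PM UTC on Jul 14.
Add 4 hours and 49 minutes flight time → 1:09 AM UTC (Jul 15).
Farhaven is UTC−3:30, so local arrival = 1:09 AM − 3:30 = 9:39 PM on Jul 14.
Layover = 12:49 AM − 9:39 PM (+1 day) = 3 hours 10 minutes.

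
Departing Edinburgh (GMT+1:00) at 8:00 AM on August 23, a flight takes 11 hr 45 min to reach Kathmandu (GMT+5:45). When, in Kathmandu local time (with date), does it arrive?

12:30 AM on Aug 24

Kathmandu is 4:45 ahead of Edinburgh.
After 11 hours 45 minutes it is 7:45 PM in Edinburgh.
Shift by the zone difference: 7:45 PM + 4:45 = 12:30 AM on Aug 24 in Kathmandu.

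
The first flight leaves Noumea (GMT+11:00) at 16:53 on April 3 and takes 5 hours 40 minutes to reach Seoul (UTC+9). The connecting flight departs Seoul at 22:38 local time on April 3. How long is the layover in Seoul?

2 hours 5 minutes

Convert departure to UTC: 16:53 − 11:00 = 05:53 UTC on Apr 3.
Add 5 hours 40 minutes flight time → 11:33 UTC.
Seoul is UTC+9:00, so local arrival = 11:33 + 9:00 = 20:33 on Apr 3.
Layover = 22:38 − 20:33 = 2 hours 5 minutes.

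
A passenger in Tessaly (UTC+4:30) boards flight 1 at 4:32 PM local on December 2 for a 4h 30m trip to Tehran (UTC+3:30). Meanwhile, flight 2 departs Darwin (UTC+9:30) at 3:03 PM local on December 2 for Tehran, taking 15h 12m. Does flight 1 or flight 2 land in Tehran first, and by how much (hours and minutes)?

Flight 1 in UTC: 4:32 PM − 4:30 = 12:02 PM on Dec 2.
+4 hours and 30 minutes → arrive 4:32 PM UTC on Dec 2.
Flight 2 in UTC: 3:03 PM − 9:30 = 5:33 AM on Dec 2.
+15 hours and 12 minutes → arrive 8:45 PM UTC on Dec 2.
Flight 1 lands earlier by 4 hours 13 minutes.

the first, by 4 hours 13 minutes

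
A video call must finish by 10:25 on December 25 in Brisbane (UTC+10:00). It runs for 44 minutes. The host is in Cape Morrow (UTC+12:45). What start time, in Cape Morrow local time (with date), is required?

12:26 on December 25

Target end time in UTC: 10:25 − 10:00 = 00:25 on Dec 25.
Subtract 44 minutes → start 23:41 UTC on Dec 24.
Cape Morrow is UTC+12:45: 23:41 + 12:45 = 12:26 on Dec 25.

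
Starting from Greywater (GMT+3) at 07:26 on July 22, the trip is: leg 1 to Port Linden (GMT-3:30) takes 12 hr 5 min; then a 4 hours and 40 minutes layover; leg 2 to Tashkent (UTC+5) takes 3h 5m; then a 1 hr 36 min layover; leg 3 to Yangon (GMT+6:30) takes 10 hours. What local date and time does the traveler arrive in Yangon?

18:22 on Jul 23

Convert departure to UTC: 07:26 − 3:00 = 04:26 UTC on Jul 22.
Add 12 hours and 5 minutes leg 1 → 16:31 UTC.
Add 4 hours 40 minutes layover in Port Linden → 21:11 UTC.
Add 3 hours 5 minutes leg 2 → 00:16 UTC (Jul 23).
Add 1 hour 36 minutes layover in Tashkent → 01:52 UTC.
Add 10 hours leg 3 → 11:52 UTC.
Yangon is UTC+6:30, so local arrival = 11:52 + 6:30 = 18:22 on Jul 23.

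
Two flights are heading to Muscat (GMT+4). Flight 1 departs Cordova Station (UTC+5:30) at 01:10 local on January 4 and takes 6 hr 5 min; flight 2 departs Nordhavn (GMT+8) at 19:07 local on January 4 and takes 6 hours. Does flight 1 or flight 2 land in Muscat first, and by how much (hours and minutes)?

the first, by 15 hours 22 minutes

Flight 1 in UTC: 01:10 − 5:30 = 19:40 on Jan 3.
+6 hours and 5 minutes → arrive 01:45 UTC on Jan 4.
Flight 2 in UTC: 19:07 − 8:00 = 11:07 on Jan 4.
+6 hours → arrive 17:07 UTC on Jan 4.
Flight 1 lands earlier by 15 hours 22 minutes.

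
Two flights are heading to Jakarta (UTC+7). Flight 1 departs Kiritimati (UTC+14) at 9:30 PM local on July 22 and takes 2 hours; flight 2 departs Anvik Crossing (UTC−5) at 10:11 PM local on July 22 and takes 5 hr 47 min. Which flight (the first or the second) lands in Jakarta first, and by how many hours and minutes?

the first, by 23 hours 28 minutes

Flight 1 in UTC: 9:30 PM − 14:00 = 7:30 AM on Jul 22.
+2 hours → arrive 9:30 AM UTC on Jul 22.
Flight 2 in UTC: 10:11 PM + 5:00 = 3:11 AM on Jul 23.
+5 hours and 47 minutes → arrive 8:58 AM UTC on Jul 23.
Flight 1 lands earlier by 23 hours 28 minutes.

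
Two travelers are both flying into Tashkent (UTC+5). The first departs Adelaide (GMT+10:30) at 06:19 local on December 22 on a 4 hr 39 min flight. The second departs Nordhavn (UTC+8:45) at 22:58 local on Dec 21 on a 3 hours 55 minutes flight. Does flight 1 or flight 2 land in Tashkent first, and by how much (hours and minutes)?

Flight 1 in UTC: 06:19 − 10:30 = 19:49 on Dec 21.
+4 hours and 39 minutes → arrive 00:28 UTC on Dec 22.
Flight 2 in UTC: 22:58 − 8:45 = 14:13 on Dec 21.
+3 hours and 55 minutes → arrive 18:08 UTC on Dec 21.
Flight 2 lands earlier by 6 hours 20 minutes.

the second, by 6 hours 20 minutes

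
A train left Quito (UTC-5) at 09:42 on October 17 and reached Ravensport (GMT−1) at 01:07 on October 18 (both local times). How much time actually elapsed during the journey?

Departure in UTC: 09:42 + 5:00 = 14:42 on Oct 17.
Arrival in UTC: 01:07 + 1:00 = 02:07 on Oct 18.
Elapsed = 02:07 − 14:42 (+1 day) = 11 hours 25 minutes.

11 hours 25 minutes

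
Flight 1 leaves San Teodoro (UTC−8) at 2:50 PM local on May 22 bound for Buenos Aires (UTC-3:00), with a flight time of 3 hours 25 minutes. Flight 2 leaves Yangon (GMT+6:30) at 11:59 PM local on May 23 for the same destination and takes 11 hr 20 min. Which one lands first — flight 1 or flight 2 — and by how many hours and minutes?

Flight 1 in UTC: 2:50 PM + 8:00 = 10:50 PM on May 22.
+3 hours 25 minutes → arrive 2:15 AM UTC on May 23.
Flight 2 in UTC: 11:59 PM − 6:30 = 5:29 PM on May 23.
+11 hours 20 minutes → arrive 4:49 AM UTC on May 24.
Flight 1 lands earlier by 26 hours 34 minutes.

the first, by 26 hours 34 minutes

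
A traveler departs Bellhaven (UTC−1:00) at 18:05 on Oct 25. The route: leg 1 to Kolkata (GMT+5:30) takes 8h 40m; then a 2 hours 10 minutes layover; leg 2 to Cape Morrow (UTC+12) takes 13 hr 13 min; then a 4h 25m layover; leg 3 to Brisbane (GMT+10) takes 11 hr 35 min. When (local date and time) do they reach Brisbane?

Convert departure to UTC: 18:05 + 1:00 = 19:05 UTC on Oct 25.
Add 8 hours and 40 minutes leg 1 → 03:45 UTC (Oct 26).
Add 2 hours 10 minutes layover in Kolkata → 05:55 UTC.
Add 13 hours and 13 minutes leg 2 → 19:08 UTC.
Add 4 hours and 25 minutes layover in Cape Morrow → 23:33 UTC.
Add 11 hours 35 minutes leg 3 → 11:08 UTC (Oct 27).
Brisbane is UTC+10:00, so local arrival = 11:08 + 10:00 = 21:08 on Oct 27.

21:08 on October 27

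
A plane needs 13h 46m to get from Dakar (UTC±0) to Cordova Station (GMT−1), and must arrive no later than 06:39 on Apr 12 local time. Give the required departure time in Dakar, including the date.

17:53 on April 11

Target arrival in UTC: 06:39 + 1:00 = 07:39 on Apr 12.
Subtract 13 hours 46 minutes → departure 17:53 UTC on Apr 11.
Dakar is UTC+0, so departure is 17:53 on Apr 11.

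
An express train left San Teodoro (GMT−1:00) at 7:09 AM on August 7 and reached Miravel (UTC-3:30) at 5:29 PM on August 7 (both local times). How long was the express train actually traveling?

12 hours 50 minutes

Departure in UTC: 7:09 AM + 1:00 = 8:09 AM on Aug 7.
Arrival in UTC: 5:29 PM + 3:30 = 8:59 PM on Aug 7.
Elapsed = 8:59 PM − 8:09 AM = 12 hours 50 minutes.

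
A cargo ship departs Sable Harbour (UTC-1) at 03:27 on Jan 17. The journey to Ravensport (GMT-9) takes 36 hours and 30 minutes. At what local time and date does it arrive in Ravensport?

Convert departure to UTC: 03:27 + 1:00 = 04:27 UTC on Jan 17.
Add 36 hours 30 minutes travel time → 16:57 UTC (Jan 18).
Ravensport is UTC−9:00, so local arrival = 16:57 − 9:00 = 07:57 on Jan 18.

07:57 on Jan 18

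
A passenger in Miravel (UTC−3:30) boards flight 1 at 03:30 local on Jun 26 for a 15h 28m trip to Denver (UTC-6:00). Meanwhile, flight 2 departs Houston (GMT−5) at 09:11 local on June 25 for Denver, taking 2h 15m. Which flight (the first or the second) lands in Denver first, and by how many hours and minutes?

the second, by 30 hours 2 minutes

Flight 1 in UTC: 03:30 + 3:30 = 07:00 on Jun 26.
+15 hours and 28 minutes → arrive 22:28 UTC on Jun 26.
Flight 2 in UTC: 09:11 + 5:00 = 14:11 on Jun 25.
+2 hours 15 minutes → arrive 16:26 UTC on Jun 25.
Flight 2 lands earlier by 30 hours 2 minutes.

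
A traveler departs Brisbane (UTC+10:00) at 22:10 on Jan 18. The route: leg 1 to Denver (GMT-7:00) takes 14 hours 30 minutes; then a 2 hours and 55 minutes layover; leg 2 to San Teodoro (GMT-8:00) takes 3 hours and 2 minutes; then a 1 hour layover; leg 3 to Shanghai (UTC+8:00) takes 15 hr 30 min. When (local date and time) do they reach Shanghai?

Convert departure to UTC: 22:10 − 10:00 = 12:10 UTC on Jan 18.
Add 14 hours 30 minutes leg 1 → 02:40 UTC (Jan 19).
Add 2 hours and 55 minutes layover in Denver → 05:35 UTC.
Add 3 hours 2 minutes leg 2 → 08:37 UTC.
Add 1 hour layover in San Teodoro → 09:37 UTC.
Add 15 hours and 30 minutes leg 3 → 01:07 UTC (Jan 20).
Shanghai is UTC+8:00, so local arrival = 01:07 + 8:00 = 09:07 on Jan 20.

09:07 on January 20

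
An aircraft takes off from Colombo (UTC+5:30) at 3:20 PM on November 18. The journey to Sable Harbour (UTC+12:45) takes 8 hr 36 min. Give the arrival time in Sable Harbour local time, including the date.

Convert departure to UTC: 3:20 PM − 5:30 = 9:50 AM UTC on Nov 18.
Add 8 hours and 36 minutes travel time → 6:26 PM UTC.
Sable Harbour is UTC+12:45, so local arrival = 6:26 PM + 12:45 = 7:11 AM on Nov 19.

7:11 AM on Nov 19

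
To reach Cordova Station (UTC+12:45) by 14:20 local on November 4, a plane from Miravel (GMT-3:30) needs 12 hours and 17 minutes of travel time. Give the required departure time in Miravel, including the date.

09:48 on November 3

Target arrival in UTC: 14:20 − 12:45 = 01:35 on Nov 4.
Subtract 12 hours 17 minutes → departure 13:18 UTC on Nov 3.
Miravel is UTC−3:30: 13:18 − 3:30 = 09:48 on Nov 3.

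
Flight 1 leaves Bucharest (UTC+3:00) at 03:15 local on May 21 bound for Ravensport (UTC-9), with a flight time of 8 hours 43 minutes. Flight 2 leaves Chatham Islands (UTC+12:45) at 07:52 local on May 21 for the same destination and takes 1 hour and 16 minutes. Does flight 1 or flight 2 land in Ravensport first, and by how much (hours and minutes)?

the second, by 12 hours 35 minutes

Flight 1 in UTC: 03:15 − 3:00 = 00:15 on May 21.
+8 hours 43 minutes → arrive 08:58 UTC on May 21.
Flight 2 in UTC: 07:52 − 12:45 = 19:07 on May 20.
+1 hour and 16 minutes → arrive 20:23 UTC on May 20.
Flight 2 lands earlier by 12 hours 35 minutes.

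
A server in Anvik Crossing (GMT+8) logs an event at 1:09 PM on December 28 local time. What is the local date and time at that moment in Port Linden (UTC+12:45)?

5:54 PM on December 28

Port Linden is 4:45 ahead of Anvik Crossing.
Shift by the zone difference: 1:09 PM + 4:45 = 5:54 PM on Dec 28 in Port Linden.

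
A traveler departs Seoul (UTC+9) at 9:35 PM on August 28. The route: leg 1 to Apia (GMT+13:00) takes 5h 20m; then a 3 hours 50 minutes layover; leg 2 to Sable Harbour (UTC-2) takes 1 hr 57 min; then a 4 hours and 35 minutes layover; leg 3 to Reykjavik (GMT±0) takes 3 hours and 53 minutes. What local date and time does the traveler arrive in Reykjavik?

Convert departure to UTC: 9:35 PM − 9:00 = 12:35 PM UTC on Aug 28.
Add 5 hours 20 minutes leg 1 → 5:55 PM UTC.
Add 3 hours 50 minutes layover in Apia → 9:45 PM UTC.
Add 1 hour 57 minutes leg 2 → 11:42 PM UTC.
Add 4 hours and 35 minutes layover in Sable Harbour → 4:17 AM UTC (Aug 29).
Add 3 hours and 53 minutes leg 3 → 8:10 AM UTC.
Reykjavik is UTC+0, so local arrival is the same: 8:10 AM on Aug 29.

8:10 AM on August 29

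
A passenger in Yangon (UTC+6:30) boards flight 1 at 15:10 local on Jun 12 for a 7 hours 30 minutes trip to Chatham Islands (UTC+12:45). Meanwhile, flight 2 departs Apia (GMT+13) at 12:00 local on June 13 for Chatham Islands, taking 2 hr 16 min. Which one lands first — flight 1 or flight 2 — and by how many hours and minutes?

Flight 1 in UTC: 15:10 − 6:30 = 08:40 on Jun 12.
+7 hours and 30 minutes → arrive 16:10 UTC on Jun 12.
Flight 2 in UTC: 12:00 − 13:00 = 23:00 on Jun 12.
+2 hours and 16 minutes → arrive 01:16 UTC on Jun 13.
Flight 1 lands earlier by 9 hours 6 minutes.

the first, by 9 hours 6 minutes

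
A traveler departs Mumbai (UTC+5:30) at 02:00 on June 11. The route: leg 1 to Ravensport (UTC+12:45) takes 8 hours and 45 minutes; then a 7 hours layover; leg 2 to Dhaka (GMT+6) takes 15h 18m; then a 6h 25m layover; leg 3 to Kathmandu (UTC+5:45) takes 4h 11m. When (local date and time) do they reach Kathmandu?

19:54 on June 12

Convert departure to UTC: 02:00 − 5:30 = 20:30 UTC on Jun 10.
Add 8 hours 45 minutes leg 1 → 05:15 UTC (Jun 11).
Add 7 hours layover in Ravensport → 12:15 UTC.
Add 15 hours 18 minutes leg 2 → 03:33 UTC (Jun 12).
Add 6 hours and 25 minutes layover in Dhaka → 09:58 UTC.
Add 4 hours and 11 minutes leg 3 → 14:09 UTC.
Kathmandu is UTC+5:45, so local arrival = 14:09 + 5:45 = 19:54 on Jun 12.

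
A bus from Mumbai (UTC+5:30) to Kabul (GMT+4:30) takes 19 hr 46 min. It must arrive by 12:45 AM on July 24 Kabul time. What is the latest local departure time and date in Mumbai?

Target arrival in UTC: 12:45 AM − 4:30 = 8:15 PM on Jul 23.
Subtract 19 hours and 46 minutes → departure 12:29 AM UTC on Jul 23.
Mumbai is UTC+5:30: 12:29 AM + 5:30 = 5:59 AM on Jul 23.

5:59 AM on Jul 23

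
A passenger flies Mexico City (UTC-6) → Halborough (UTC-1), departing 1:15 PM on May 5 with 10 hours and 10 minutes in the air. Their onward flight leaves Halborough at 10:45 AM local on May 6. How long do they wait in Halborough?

6 hours 20 minutes

Convert departure to UTC: 1:15 PM + 6:00 = 7:15 PM UTC on May 5.
Add 10 hours and 10 minutes flight time → 5:25 AM UTC (May 6).
Halborough is UTC−1:00, so local arrival = 5:25 AM − 1:00 = 4:25 AM on May 6.
Layover = 10:45 AM − 4:25 AM = 6 hours 20 minutes.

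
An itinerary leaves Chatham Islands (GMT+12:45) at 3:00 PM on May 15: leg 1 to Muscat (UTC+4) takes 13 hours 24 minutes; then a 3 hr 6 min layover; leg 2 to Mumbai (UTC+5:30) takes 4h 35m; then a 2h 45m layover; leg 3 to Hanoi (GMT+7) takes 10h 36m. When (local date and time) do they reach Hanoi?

7:41 PM on May 16

Convert departure to UTC: 3:00 PM − 12:45 = 2:15 AM UTC on May 15.
Add 13 hours 24 minutes leg 1 → 3:39 PM UTC.
Add 3 hours and 6 minutes layover in Muscat → 6:45 PM UTC.
Add 4 hours and 35 minutes leg 2 → 11:20 PM UTC.
Add 2 hours 45 minutes layover in Mumbai → 2:05 AM UTC (May 16).
Add 10 hours 36 minutes leg 3 → 12:41 PM UTC.
Hanoi is UTC+7:00, so local arrival = 12:41 PM + 7:00 = 7:41 PM on May 16.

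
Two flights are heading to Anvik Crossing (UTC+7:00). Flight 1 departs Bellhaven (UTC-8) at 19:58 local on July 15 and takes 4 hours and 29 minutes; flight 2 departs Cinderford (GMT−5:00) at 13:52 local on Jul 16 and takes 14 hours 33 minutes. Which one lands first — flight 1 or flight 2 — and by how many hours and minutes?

Flight 1 in UTC: 19:58 + 8:00 = 03:58 on Jul 16.
+4 hours and 29 minutes → arrive 08:27 UTC on Jul 16.
Flight 2 in UTC: 13:52 + 5:00 = 18:52 on Jul 16.
+14 hours and 33 minutes → arrive 09:25 UTC on Jul 17.
Flight 1 lands earlier by 24 hours 58 minutes.

the first, by 24 hours 58 minutes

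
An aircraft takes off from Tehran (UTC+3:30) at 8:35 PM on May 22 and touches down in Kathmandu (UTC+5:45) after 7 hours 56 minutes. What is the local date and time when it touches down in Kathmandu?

Kathmandu is 2:15 ahead of Tehran.
After 7 hours 56 minutes it is 4:31 AM (May 23) in Tehran.
Shift by the zone difference: 4:31 AM + 2:15 = 6:46 AM on May 23 in Kathmandu.

6:46 AM on May 23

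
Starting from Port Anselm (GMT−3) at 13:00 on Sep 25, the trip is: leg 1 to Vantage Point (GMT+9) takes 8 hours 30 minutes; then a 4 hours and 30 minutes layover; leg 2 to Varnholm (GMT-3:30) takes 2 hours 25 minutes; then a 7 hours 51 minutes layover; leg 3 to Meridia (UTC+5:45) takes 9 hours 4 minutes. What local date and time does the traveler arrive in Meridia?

06:05 on Sep 27

Convert departure to UTC: 13:00 + 3:00 = 16:00 UTC on Sep 25.
Add 8 hours and 30 minutes leg 1 → 00:30 UTC (Sep 26).
Add 4 hours and 30 minutes layover in Vantage Point → 05:00 UTC.
Add 2 hours and 25 minutes leg 2 → 07:25 UTC.
Add 7 hours 51 minutes layover in Varnholm → 15:16 UTC.
Add 9 hours 4 minutes leg 3 → 00:20 UTC (Sep 27).
Meridia is UTC+5:45, so local arrival = 00:20 + 5:45 = 06:05 on Sep 27.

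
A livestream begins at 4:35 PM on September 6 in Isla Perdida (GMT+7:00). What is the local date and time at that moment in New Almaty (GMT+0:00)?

In UTC: 4:35 PM − 7:00 = 9:35 AM on Sep 6.
New Almaty is UTC+0, so it is 9:35 AM on Sep 6.

9:35 AM on September 6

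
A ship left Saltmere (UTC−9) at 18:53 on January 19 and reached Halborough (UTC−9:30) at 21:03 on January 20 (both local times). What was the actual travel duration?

26 hours 40 minutes

Departure in UTC: 18:53 + 9:00 = 03:53 on Jan 20.
Arrival in UTC: 21:03 + 9:30 = 06:33 on Jan 21.
Elapsed = 06:33 − 03:53 (+1 day) = 26 hours 40 minutes.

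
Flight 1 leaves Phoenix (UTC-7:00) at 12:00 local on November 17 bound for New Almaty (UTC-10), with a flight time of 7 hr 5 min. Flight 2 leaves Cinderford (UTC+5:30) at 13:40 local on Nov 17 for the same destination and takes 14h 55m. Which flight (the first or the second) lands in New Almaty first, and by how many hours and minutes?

Flight 1 in UTC: 12:00 + 7:00 = 19:00 on Nov 17.
+7 hours 5 minutes → arrive 02:05 UTC on Nov 18.
Flight 2 in UTC: 13:40 − 5:30 = 08:10 on Nov 17.
+14 hours 55 minutes → arrive 23:05 UTC on Nov 17.
Flight 2 lands earlier by 3 hours.

the second, by 3 hours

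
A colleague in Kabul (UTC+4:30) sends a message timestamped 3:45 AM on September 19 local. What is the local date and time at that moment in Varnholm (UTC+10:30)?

In UTC: 3:45 AM − 4:30 = 11:15 PM on Sep 18.
Varnholm is UTC+10:30: 11:15 PM + 10:30 = 9:45 AM on Sep 19.

9:45 AM on September 19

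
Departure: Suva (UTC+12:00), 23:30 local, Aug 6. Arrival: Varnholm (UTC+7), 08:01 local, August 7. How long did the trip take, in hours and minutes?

Varnholm is 5:00 behind Suva.
Clock-face elapsed time (ignoring zones) is 8 hours 31 minutes.
Actual elapsed = 8 hours 31 minutes + 5:00 = 13 hours 31 minutes.

13 hours 31 minutes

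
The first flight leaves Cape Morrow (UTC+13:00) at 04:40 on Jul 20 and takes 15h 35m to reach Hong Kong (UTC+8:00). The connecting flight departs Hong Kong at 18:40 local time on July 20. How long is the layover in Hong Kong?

3 hours 25 minutes

Convert departure to UTC: 04:40 − 13:00 = 15:40 UTC on Jul 19.
Add 15 hours 35 minutes flight time → 07:15 UTC (Jul 20).
Hong Kong is UTC+8:00, so local arrival = 07:15 + 8:00 = 15:15 on Jul 20.
Layover = 18:40 − 15:15 = 3 hours 25 minutes.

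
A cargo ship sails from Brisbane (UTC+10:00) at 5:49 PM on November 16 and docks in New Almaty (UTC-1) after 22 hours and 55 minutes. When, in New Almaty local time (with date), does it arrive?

5:44 AM on November 17

Convert departure to UTC: 5:49 PM − 10:00 = 7:49 AM UTC on Nov 16.
Add 22 hours and 55 minutes travel time → 6:44 AM UTC (Nov 17).
New Almaty is UTC−1:00, so local arrival = 6:44 AM − 1:00 = 5:44 AM on Nov 17.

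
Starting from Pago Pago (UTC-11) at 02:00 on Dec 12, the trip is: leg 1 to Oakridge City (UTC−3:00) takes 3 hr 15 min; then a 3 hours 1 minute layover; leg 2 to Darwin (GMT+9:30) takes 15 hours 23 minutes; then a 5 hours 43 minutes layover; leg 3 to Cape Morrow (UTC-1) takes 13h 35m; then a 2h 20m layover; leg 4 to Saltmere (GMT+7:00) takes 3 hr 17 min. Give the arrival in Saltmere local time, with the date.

18:34 on December 14

Convert departure to UTC: 02:00 + 11:00 = 13:00 UTC on Dec 12.
Add 3 hours 15 minutes leg 1 → 16:15 UTC.
Add 3 hours and 1 minute layover in Oakridge City → 19:16 UTC.
Add 15 hours 23 minutes leg 2 → 10:39 UTC (Dec 13).
Add 5 hours 43 minutes layover in Darwin → 16:22 UTC.
Add 13 hours 35 minutes leg 3 → 05:57 UTC (Dec 14).
Add 2 hours and 20 minutes layover in Cape Morrow → 08:17 UTC.
Add 3 hours 17 minutes leg 4 → 11:34 UTC.
Saltmere is UTC+7:00, so local arrival = 11:34 + 7:00 = 18:34 on Dec 14.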